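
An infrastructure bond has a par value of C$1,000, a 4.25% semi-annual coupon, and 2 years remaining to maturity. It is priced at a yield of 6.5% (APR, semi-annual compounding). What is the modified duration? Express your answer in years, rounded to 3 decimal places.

Periodic yield y = 0.0325. First find Macaulay duration:
  t   CF        PV=CF/(1+0.0325)^t    t·PV
  1        21.25        20.5811        20.5811
  2        21.25        19.9333        39.8666
  3        21.25        19.3058        57.9175
  4     1,021.25       898.6112     3,594.4448
  Σ                    958.4314     3,712.8100
P = 958.4314; Macaulay duration = 3,712.8100 / 958.4314 = 3.87384 half-year periods = 1.93692 years.
Modified duration = D_Mac / (1 + y) = 1.93692 / 1.0325 = 1.87595 years.

1.876 years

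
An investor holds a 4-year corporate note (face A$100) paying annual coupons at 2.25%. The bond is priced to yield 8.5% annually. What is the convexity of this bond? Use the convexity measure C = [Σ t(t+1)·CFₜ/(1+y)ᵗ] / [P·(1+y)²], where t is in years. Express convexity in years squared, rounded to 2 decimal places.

With y = 0.085:
  t   CF        PV=CF/(1+0.085)^t    t·PV        t(t+1)·PV
  1         2.25         2.0737         2.0737           4.1475
  2         2.25         1.9113         3.8225          11.4676
  3         2.25         1.7615         5.2846          21.1385
  4       102.25        73.7810       295.1239       1,475.6194
  Σ                     79.5275       306.3048       1,512.3730
P = 79.5275.
Convexity = Σ t(t+1)·PV / [P·(1+y)²] = 1,512.3730 / (79.5275 × 1.177225) = 16.15407.

16.15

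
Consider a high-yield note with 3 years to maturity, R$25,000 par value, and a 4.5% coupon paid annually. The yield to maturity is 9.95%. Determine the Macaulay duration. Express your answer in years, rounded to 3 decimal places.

Periodic yield y = 0.0995. Discount each cash flow and weight by its year:
  t   CF        PV=CF/(1+0.0995)^t    t·PV
  1     1,125.00     1,023.1924     1,023.1924
  2     1,125.00       930.5979     1,861.1957
  3    26,125.00    19,654.8891    58,964.6673
  Σ                 21,608.6793    61,849.0554
Price P = Σ PV = 21,608.6793.
Macaulay duration = Σ(t·PV) / P = 61,849.0554 / 21,608.6793 = 2.86223 years.

2.862 years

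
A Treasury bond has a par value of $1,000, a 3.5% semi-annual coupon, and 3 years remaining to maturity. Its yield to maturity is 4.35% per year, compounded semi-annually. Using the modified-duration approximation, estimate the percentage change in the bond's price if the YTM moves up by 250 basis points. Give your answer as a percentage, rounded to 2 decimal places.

Periodic yield y = 0.02175. Modified duration first:
  t   CF        PV=CF/(1+0.02175)^t    t·PV
  1        17.50        17.1275        17.1275
  2        17.50        16.7629        33.5258
  3        17.50        16.4061        49.2182
  4        17.50        16.0568        64.2273
  5        17.50        15.7150        78.5751
  6     1,017.50       894.2656     5,365.5938
  Σ                    976.3339     5,608.2675
P = 976.3339; D_Mac = 5.74421 half-year periods = 2.87211 yrs; D_mod = 2.87211/(1+0.02175) = 2.81097 yrs.
ΔP/P ≈ -D_mod · Δy = -2.81097 × (+0.025) = -0.070274 = -7.0274%.

-7.03%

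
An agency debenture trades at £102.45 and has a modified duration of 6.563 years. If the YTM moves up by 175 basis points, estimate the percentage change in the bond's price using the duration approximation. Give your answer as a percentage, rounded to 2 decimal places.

Duration approximation: ΔP/P ≈ -D_mod · Δy = -6.563 × (+0.0175) = -0.1148525.
As a percentage: -11.48525%.

-11.49%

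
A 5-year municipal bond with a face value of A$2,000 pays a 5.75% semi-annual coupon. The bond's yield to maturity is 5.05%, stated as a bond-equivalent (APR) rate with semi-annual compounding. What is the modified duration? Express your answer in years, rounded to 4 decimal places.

Periodic yield y = 0.02525. First find Macaulay duration:
  t   CF        PV=CF/(1+0.02525)^t    t·PV
  1        57.50        56.0839        56.0839
  2        57.50        54.7026       109.4053
  3        57.50        53.3554       160.0662
  4        57.50        52.0414       208.1655
  5        57.50        50.7597       253.7984
  6        57.50        49.5096       297.0574
  7        57.50        48.2902       338.0317
  8        57.50        47.1009       376.8076
  9        57.50        45.9409       413.4684
  10    2,057.50     1,603.4007    16,034.0068
  Σ                  2,061.1854    18,246.8913
P = 2,061.1854; Macaulay duration = 18,246.8913 / 2,061.1854 = 8.85262 half-year periods = 4.42631 years.
Modified duration = D_Mac / (1 + y) = 4.42631 / 1.02525 = 4.31730 years.

4.3173 years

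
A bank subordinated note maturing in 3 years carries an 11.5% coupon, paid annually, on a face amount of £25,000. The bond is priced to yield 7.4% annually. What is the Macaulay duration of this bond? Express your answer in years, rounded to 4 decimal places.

Periodic yield y = 0.074. Discount each cash flow and weight by its year:
  t   CF        PV=CF/(1+0.074)^t    t·PV
  1     2,875.00     2,676.9088     2,676.9088
  2     2,875.00     2,492.4662     4,984.9325
  3    27,875.00    22,501.0110    67,503.0330
  Σ                 27,670.3860    75,164.8743
Price P = Σ PV = 27,670.3860.
Macaulay duration = Σ(t·PV) / P = 75,164.8743 / 27,670.3860 = 2.71644 years.

2.7164 years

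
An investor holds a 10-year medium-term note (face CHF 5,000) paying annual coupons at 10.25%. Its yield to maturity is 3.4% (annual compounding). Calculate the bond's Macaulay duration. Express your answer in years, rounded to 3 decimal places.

7.398 years

Periodic yield y = 0.034. Discount each cash flow and weight by its year:
  t   CF        PV=CF/(1+0.034)^t    t·PV
  1       512.50       495.6480       495.6480
  2       512.50       479.3501       958.7001
  3       512.50       463.5881     1,390.7642
  4       512.50       448.3444     1,793.3775
  5       512.50       433.6019     2,168.0095
  6       512.50       419.3442     2,516.0652
  7       512.50       405.5553     2,838.8872
  8       512.50       392.2198     3,137.7587
  9       512.50       379.3229     3,413.9058
  10    5,512.50     3,945.8740    39,458.7402
  Σ                  7,862.8486    58,171.8563
Price P = Σ PV = 7,862.8486.
Macaulay duration = Σ(t·PV) / P = 58,171.8563 / 7,862.8486 = 7.39832 years.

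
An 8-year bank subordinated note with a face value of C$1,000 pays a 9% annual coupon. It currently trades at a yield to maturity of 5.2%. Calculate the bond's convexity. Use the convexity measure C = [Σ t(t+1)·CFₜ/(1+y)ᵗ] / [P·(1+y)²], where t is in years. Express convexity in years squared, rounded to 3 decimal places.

46.348

With y = 0.052:
  t   CF        PV=CF/(1+0.052)^t    t·PV        t(t+1)·PV
  1        90.00        85.5513        85.5513         171.1027
  2        90.00        81.3226       162.6451         487.9353
  3        90.00        77.3028       231.9084         927.6337
  4        90.00        73.4818       293.9270       1,469.6352
  5        90.00        69.8496       349.2479       2,095.4875
  6        90.00        66.3969       398.3816       2,788.6715
  7        90.00        63.1150       441.8047       3,534.4379
  8     1,090.00       726.6087     5,812.8694      52,315.8247
  Σ                  1,243.6286     7,776.3356      63,790.7285
P = 1,243.6286.
Convexity = Σ t(t+1)·PV / [P·(1+y)²] = 63,790.7285 / (1,243.6286 × 1.106704) = 46.34847.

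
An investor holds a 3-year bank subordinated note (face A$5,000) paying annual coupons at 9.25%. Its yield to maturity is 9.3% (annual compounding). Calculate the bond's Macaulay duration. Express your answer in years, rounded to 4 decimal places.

Periodic yield y = 0.093. Discount each cash flow and weight by its year:
  t   CF        PV=CF/(1+0.093)^t    t·PV
  1       462.50       423.1473       423.1473
  2       462.50       387.1430       774.2860
  3     5,462.50     4,183.4151    12,550.2454
  Σ                  4,993.7054    13,747.6787
Price P = Σ PV = 4,993.7054.
Macaulay duration = Σ(t·PV) / P = 13,747.6787 / 4,993.7054 = 2.75300 years.

2.7530 years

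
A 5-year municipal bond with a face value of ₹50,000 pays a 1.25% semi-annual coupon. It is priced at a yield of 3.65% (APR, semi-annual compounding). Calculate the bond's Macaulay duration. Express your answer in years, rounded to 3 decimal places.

Periodic yield y = 0.01825. Discount each cash flow and weight by its period:
  t   CF        PV=CF/(1+0.01825)^t    t·PV
  1       312.50       306.8991       306.8991
  2       312.50       301.3986       602.7971
  3       312.50       295.9966       887.9899
  4       312.50       290.6915     1,162.7660
  5       312.50       285.4815     1,427.4074
  6       312.50       280.3648     1,682.1889
  7       312.50       275.3399     1,927.3790
  8       312.50       270.4050     2,163.2398
  9       312.50       265.5585     2,390.0268
  10   50,312.50    41,988.6305   419,886.3052
  Σ                 44,560.7660   432,436.9991
Price P = Σ PV = 44,560.7660.
Macaulay duration = Σ(t·PV) / P = 432,436.9991 / 44,560.7660 = 9.70443 half-year periods.
In years: 9.70443 / 2 = 4.85222 years.

4.852 years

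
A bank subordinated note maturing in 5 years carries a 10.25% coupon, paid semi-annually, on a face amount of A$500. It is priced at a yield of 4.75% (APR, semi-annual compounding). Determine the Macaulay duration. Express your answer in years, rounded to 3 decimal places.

4.147 years

Periodic yield y = 0.02375. Discount each cash flow and weight by its period:
  t   CF        PV=CF/(1+0.02375)^t    t·PV
  1       25.625        25.0305        25.0305
  2       25.625        24.4498        48.8997
  3       25.625        23.8826        71.6479
  4       25.625        23.3286        93.3143
  5       25.625        22.7874       113.9369
  6       25.625        22.2587       133.5524
  7       25.625        21.7423       152.1964
  8       25.625        21.2379       169.9036
  9       25.625        20.7452       186.7072
  10     525.625       415.6587     4,156.5869
  Σ                    621.1219     5,151.7758
Price P = Σ PV = 621.1219.
Macaulay duration = Σ(t·PV) / P = 5,151.7758 / 621.1219 = 8.29431 half-year periods.
In years: 8.29431 / 2 = 4.14715 years.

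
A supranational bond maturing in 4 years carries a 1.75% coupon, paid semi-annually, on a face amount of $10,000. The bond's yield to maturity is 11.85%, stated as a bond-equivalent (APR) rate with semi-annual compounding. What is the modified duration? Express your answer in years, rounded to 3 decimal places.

3.634 years

Periodic yield y = 0.05925. First find Macaulay duration:
  t   CF        PV=CF/(1+0.05925)^t    t·PV
  1        87.50        82.6056        82.6056
  2        87.50        77.9850       155.9700
  3        87.50        73.6229       220.8686
  4        87.50        69.5047       278.0188
  5        87.50        65.6169       328.0845
  6        87.50        61.9466       371.6794
  7        87.50        58.4815       409.3707
  8    10,087.50     6,364.9613    50,919.6903
  Σ                  6,854.7244    52,766.2878
P = 6,854.7244; Macaulay duration = 52,766.2878 / 6,854.7244 = 7.69780 half-year periods = 3.84890 years.
Modified duration = D_Mac / (1 + y) = 3.84890 / 1.05925 = 3.63361 years.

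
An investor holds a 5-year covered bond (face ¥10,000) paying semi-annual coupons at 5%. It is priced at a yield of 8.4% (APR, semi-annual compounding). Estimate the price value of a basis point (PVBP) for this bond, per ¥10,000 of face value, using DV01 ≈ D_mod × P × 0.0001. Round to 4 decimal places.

¥3.6772

Periodic yield y = 0.042.
  t   CF        PV=CF/(1+0.042)^t    t·PV
  1       250.00       239.9232       239.9232
  2       250.00       230.2526       460.5052
  3       250.00       220.9718       662.9154
  4       250.00       212.0651       848.2603
  5       250.00       203.5173     1,017.5867
  6       250.00       195.3141     1,171.8849
  7       250.00       187.4416     1,312.0912
  8       250.00       179.8864     1,439.0910
  9       250.00       172.6357     1,553.7210
  10   10,250.00     6,792.7663    67,927.6634
  Σ                  8,634.7742    76,633.6422
P = 8,634.7742; D_Mac = 8.87500 half-year periods = 4.43750 yrs; D_mod = 4.25864 yrs.
DV01 ≈ 4.25864 × 8,634.7742 × 0.0001 = 3.677238.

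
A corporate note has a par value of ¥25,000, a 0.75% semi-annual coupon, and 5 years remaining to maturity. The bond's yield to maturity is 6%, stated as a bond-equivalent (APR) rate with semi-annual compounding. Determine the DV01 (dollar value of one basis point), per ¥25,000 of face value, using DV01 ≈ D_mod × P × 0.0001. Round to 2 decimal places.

¥9.23

Periodic yield y = 0.03.
  t   CF        PV=CF/(1+0.03)^t    t·PV
  1        93.75        91.0194        91.0194
  2        93.75        88.3684       176.7367
  3        93.75        85.7945       257.3836
  4        93.75        83.2957       333.1826
  5        93.75        80.8696       404.3479
  6        93.75        78.5141       471.0849
  7        93.75        76.2273       533.5913
  8        93.75        74.0071       592.0569
  9        93.75        71.8516       646.6641
  10   25,093.75    18,672.1067   186,721.0668
  Σ                 19,402.0544   190,227.1343
P = 19,402.0544; D_Mac = 9.80448 half-year periods = 4.90224 yrs; D_mod = 4.75946 yrs.
DV01 ≈ 4.75946 × 19,402.0544 × 0.0001 = 9.234327.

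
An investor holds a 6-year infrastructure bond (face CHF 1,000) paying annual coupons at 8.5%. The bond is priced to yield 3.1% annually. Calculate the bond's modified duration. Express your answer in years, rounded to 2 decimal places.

Periodic yield y = 0.031. First find Macaulay duration:
  t   CF        PV=CF/(1+0.031)^t    t·PV
  1        85.00        82.4442        82.4442
  2        85.00        79.9653       159.9306
  3        85.00        77.5609       232.6827
  4        85.00        75.2288       300.9153
  5        85.00        72.9669       364.8343
  6     1,085.00       903.3951     5,420.3708
  Σ                  1,291.5613     6,561.1779
P = 1,291.5613; Macaulay duration = 6,561.1779 / 1,291.5613 = 5.08004 years.
Modified duration = D_Mac / (1 + y) = 5.08004 / 1.031 = 4.92729 years.

4.93 years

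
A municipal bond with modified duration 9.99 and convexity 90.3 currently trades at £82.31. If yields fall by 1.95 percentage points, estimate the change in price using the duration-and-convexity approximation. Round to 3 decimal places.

+£17.448

Duration effect: -D_mod·Δy = -9.99 × (-0.0195) = +0.194805
Convexity effect: ½·C·(Δy)² = 0.5 × 90.3 × (-0.0195)² = +0.0171682875
ΔP/P ≈ +0.194805 + 0.0171682875 = +0.2119732875
ΔP ≈ 82.31 × (+0.2119732875) = +17.447521294125.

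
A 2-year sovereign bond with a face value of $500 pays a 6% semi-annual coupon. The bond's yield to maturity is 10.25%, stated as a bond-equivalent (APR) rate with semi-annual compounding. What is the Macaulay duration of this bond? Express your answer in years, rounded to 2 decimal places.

Periodic yield y = 0.05125. Discount each cash flow and weight by its period:
  t   CF        PV=CF/(1+0.05125)^t    t·PV
  1        15.00        14.2687        14.2687
  2        15.00        13.5731        27.1462
  3        15.00        12.9114        38.7342
  4       515.00       421.6802     1,686.7207
  Σ                    462.4334     1,766.8699
Price P = Σ PV = 462.4334.
Macaulay duration = Σ(t·PV) / P = 1,766.8699 / 462.4334 = 3.82081 half-year periods.
In years: 3.82081 / 2 = 1.91040 years.

1.91 years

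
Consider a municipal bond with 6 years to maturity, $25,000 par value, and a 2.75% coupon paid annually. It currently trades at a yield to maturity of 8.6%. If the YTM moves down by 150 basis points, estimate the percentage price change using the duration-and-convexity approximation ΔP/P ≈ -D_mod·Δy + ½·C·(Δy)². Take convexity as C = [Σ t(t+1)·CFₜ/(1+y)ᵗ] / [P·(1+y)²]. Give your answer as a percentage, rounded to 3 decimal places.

With y = 0.086:
  t   CF        PV=CF/(1+0.086)^t    t·PV        t(t+1)·PV
  1       687.50       633.0571       633.0571       1,266.1142
  2       687.50       582.9255     1,165.8510       3,497.5530
  3       687.50       536.7638     1,610.2914       6,441.1657
  4       687.50       494.2577     1,977.0306       9,885.1530
  5       687.50       455.1175     2,275.5877      13,653.5263
  6    25,687.50    15,658.2379    93,949.4275     657,645.9927
  Σ                 18,360.3595   101,611.2454     692,389.5049
P = 18,360.3595; D_Mac = 5.53427 yrs; D_mod = 5.09602 yrs; C = 31.97493.
Duration effect: -5.09602 × (-0.015) = +0.076440
Convexity effect: 0.5 × 31.97493 × (-0.015)² = +0.0035972
ΔP/P ≈ +0.076440 + 0.0035972 = +0.080037 = +8.0037%.

+8.004%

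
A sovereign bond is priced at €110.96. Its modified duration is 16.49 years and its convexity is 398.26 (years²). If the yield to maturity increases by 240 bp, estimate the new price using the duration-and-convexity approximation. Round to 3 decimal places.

€79.773

Duration effect: -D_mod·Δy = -16.49 × (+0.024) = -0.395760
Convexity effect: ½·C·(Δy)² = 0.5 × 398.26 × (0.024)² = +0.11469888
ΔP/P ≈ -0.395760 + 0.11469888 = -0.28106112
New price ≈ 110.96 × (1 - 0.28106112) = 79.7734581248.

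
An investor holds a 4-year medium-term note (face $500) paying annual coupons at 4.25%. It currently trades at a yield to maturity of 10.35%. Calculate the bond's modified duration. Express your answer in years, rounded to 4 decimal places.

3.3815 years

Periodic yield y = 0.1035. First find Macaulay duration:
  t   CF        PV=CF/(1+0.1035)^t    t·PV
  1        21.25        19.2569        19.2569
  2        21.25        17.4508        34.9015
  3        21.25        15.8140        47.4420
  4       521.25       351.5254     1,406.1016
  Σ                    404.0471     1,507.7021
P = 404.0471; Macaulay duration = 1,507.7021 / 404.0471 = 3.73150 years.
Modified duration = D_Mac / (1 + y) = 3.73150 / 1.1035 = 3.38151 years.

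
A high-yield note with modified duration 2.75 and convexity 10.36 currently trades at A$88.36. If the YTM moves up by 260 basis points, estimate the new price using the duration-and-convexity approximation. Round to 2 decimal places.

A$82.35

Duration effect: -D_mod·Δy = -2.75 × (+0.026) = -0.071500
Convexity effect: ½·C·(Δy)² = 0.5 × 10.36 × (0.026)² = +0.00350168
ΔP/P ≈ -0.071500 + 0.00350168 = -0.06799832
New price ≈ 88.36 × (1 - 0.06799832) = 82.3516684448.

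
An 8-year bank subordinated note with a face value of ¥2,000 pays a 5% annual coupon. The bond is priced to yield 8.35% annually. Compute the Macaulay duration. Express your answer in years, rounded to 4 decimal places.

Periodic yield y = 0.0835. Discount each cash flow and weight by its year:
  t   CF        PV=CF/(1+0.0835)^t    t·PV
  1       100.00        92.2935        92.2935
  2       100.00        85.1809       170.3618
  3       100.00        78.6164       235.8493
  4       100.00        72.5578       290.2314
  5       100.00        66.9662       334.8308
  6       100.00        61.8054       370.8325
  7       100.00        57.0424       399.2966
  8     2,100.00     1,105.5744     8,844.5951
  Σ                  1,620.0370    10,738.2909
Price P = Σ PV = 1,620.0370.
Macaulay duration = Σ(t·PV) / P = 10,738.2909 / 1,620.0370 = 6.62842 years.

6.6284 years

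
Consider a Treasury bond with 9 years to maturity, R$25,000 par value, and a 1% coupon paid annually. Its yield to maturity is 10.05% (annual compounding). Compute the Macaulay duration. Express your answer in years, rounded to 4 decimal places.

Periodic yield y = 0.1005. Discount each cash flow and weight by its year:
  t   CF        PV=CF/(1+0.1005)^t    t·PV
  1       250.00       227.1695       227.1695
  2       250.00       206.4239       412.8477
  3       250.00       187.5728       562.7184
  4       250.00       170.4433       681.7730
  5       250.00       154.8780       774.3901
  6       250.00       140.7342       844.4054
  7       250.00       127.8821       895.1745
  8       250.00       116.2036       929.6289
  9    25,250.00    10,664.7569    95,982.8121
  Σ                 11,996.0642   101,310.9197
Price P = Σ PV = 11,996.0642.
Macaulay duration = Σ(t·PV) / P = 101,310.9197 / 11,996.0642 = 8.44535 years.

8.4453 years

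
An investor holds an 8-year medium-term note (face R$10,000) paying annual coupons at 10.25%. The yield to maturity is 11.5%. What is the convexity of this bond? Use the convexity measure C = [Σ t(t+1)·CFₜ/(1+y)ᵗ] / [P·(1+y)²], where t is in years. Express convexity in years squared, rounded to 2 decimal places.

With y = 0.115:
  t   CF        PV=CF/(1+0.115)^t    t·PV        t(t+1)·PV
  1     1,025.00       919.2825       919.2825       1,838.5650
  2     1,025.00       824.4686     1,648.9372       4,946.8117
  3     1,025.00       739.4337     2,218.3012       8,873.2049
  4     1,025.00       663.1693     2,652.6771      13,263.3855
  5     1,025.00       594.7706     2,973.8532      17,843.1195
  6     1,025.00       533.4266     3,200.5595      22,403.9168
  7     1,025.00       478.4095     3,348.8665      26,790.9319
  8    11,025.00     4,615.0845    36,920.6762     332,286.0855
  Σ                  9,368.0454    53,883.1535     428,246.0207
P = 9,368.0454.
Convexity = Σ t(t+1)·PV / [P·(1+y)²] = 428,246.0207 / (9,368.0454 × 1.243225) = 36.77008.

36.77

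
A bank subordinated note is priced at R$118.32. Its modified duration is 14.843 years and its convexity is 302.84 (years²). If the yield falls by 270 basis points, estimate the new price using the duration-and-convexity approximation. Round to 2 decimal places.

R$178.80

Duration effect: -D_mod·Δy = -14.843 × (-0.027) = +0.400761
Convexity effect: ½·C·(Δy)² = 0.5 × 302.84 × (-0.027)² = +0.11038518
ΔP/P ≈ +0.400761 + 0.11038518 = +0.51114618
New price ≈ 118.32 × (1 + 0.51114618) = 178.7988160176.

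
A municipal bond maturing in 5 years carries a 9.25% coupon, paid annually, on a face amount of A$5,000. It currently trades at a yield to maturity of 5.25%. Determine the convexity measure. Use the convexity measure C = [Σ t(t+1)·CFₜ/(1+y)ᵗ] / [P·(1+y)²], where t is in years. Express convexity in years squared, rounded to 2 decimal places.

With y = 0.0525:
  t   CF        PV=CF/(1+0.0525)^t    t·PV        t(t+1)·PV
  1       462.50       439.4299       439.4299         878.8599
  2       462.50       417.5106       835.0212       2,505.0637
  3       462.50       396.6847     1,190.0540       4,760.2161
  4       462.50       376.8976     1,507.5902       7,537.9511
  5     5,462.50     4,229.4211    21,147.1055     126,882.6330
  Σ                  5,859.9439    25,119.2009     142,564.7237
P = 5,859.9439.
Convexity = Σ t(t+1)·PV / [P·(1+y)²] = 142,564.7237 / (5,859.9439 × 1.107756) = 21.96213.

21.96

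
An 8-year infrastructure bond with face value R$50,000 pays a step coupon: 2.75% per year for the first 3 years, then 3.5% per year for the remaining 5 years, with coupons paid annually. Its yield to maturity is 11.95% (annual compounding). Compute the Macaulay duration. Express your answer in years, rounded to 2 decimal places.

6.93 years

Periodic yield y = 0.1195. Discount each cash flow and weight by its year:
  t   CF        PV=CF/(1+0.1195)^t    t·PV
  1     1,375.00     1,228.2269     1,228.2269
  2     1,375.00     1,097.1209     2,194.2419
  3     1,375.00       980.0098     2,940.0293
  4     1,750.00     1,114.1448     4,456.5794
  5     1,750.00       995.2165     4,976.0824
  6     1,750.00       888.9830     5,333.8981
  7     1,750.00       794.0893     5,558.6253
  8    51,750.00    20,975.7535   167,806.0280
  Σ                 28,073.5448   194,493.7113
Price P = Σ PV = 28,073.5448.
Macaulay duration = Σ(t·PV) / P = 194,493.7113 / 28,073.5448 = 6.92801 years.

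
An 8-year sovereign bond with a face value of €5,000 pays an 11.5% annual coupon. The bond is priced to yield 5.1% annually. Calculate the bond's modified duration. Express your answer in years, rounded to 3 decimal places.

Periodic yield y = 0.051. First find Macaulay duration:
  t   CF        PV=CF/(1+0.051)^t    t·PV
  1       575.00       547.0980       547.0980
  2       575.00       520.5500     1,041.0999
  3       575.00       495.2902     1,485.8705
  4       575.00       471.2561     1,885.0244
  5       575.00       448.3883     2,241.9415
  6       575.00       426.6302     2,559.7809
  7       575.00       405.9278     2,841.4948
  8     5,575.00     3,744.7527    29,958.0217
  Σ                  7,059.8932    42,560.3317
P = 7,059.8932; Macaulay duration = 42,560.3317 / 7,059.8932 = 6.02847 years.
Modified duration = D_Mac / (1 + y) = 6.02847 / 1.051 = 5.73593 years.

5.736 years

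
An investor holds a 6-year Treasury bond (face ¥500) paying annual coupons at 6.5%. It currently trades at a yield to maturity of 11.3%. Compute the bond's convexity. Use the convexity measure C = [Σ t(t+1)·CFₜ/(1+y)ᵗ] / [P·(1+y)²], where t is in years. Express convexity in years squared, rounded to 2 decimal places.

With y = 0.113:
  t   CF        PV=CF/(1+0.113)^t    t·PV        t(t+1)·PV
  1        32.50        29.2004        29.2004          58.4007
  2        32.50        26.2357        52.4714         157.4143
  3        32.50        23.5721        70.7162         282.8649
  4        32.50        21.1789        84.7155         423.5773
  5        32.50        19.0286        95.1432         570.8589
  6       532.50       280.1229     1,680.7374      11,765.1621
  Σ                    399.3386     2,012.9841      13,258.2784
P = 399.3386.
Convexity = Σ t(t+1)·PV / [P·(1+y)²] = 13,258.2784 / (399.3386 × 1.238769) = 26.80128.

26.80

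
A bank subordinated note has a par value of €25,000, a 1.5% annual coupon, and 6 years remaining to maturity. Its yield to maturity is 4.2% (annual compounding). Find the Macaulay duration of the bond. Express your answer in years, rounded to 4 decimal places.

Periodic yield y = 0.042. Discount each cash flow and weight by its year:
  t   CF        PV=CF/(1+0.042)^t    t·PV
  1       375.00       359.8848       359.8848
  2       375.00       345.3789       690.7578
  3       375.00       331.4577       994.3731
  4       375.00       318.0976     1,272.3904
  5       375.00       305.2760     1,526.3800
  6    25,375.00    19,824.3856   118,946.3138
  Σ                 21,484.4807   123,790.1000
Price P = Σ PV = 21,484.4807.
Macaulay duration = Σ(t·PV) / P = 123,790.1000 / 21,484.4807 = 5.76184 years.

5.7618 years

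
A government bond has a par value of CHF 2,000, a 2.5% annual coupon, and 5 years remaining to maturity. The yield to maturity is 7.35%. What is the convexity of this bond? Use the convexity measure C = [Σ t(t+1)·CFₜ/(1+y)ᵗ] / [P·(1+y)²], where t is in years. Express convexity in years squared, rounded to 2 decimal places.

With y = 0.0735:
  t   CF        PV=CF/(1+0.0735)^t    t·PV        t(t+1)·PV
  1        50.00        46.5766        46.5766          93.1532
  2        50.00        43.3876        86.7753         260.3258
  3        50.00        40.4170       121.2509         485.0038
  4        50.00        37.6497       150.5989         752.9945
  5     2,050.00     1,437.9494     7,189.7472      43,138.4833
  Σ                  1,605.9804     7,594.9489      44,729.9606
P = 1,605.9804.
Convexity = Σ t(t+1)·PV / [P·(1+y)²] = 44,729.9606 / (1,605.9804 × 1.152402) = 24.16875.

24.17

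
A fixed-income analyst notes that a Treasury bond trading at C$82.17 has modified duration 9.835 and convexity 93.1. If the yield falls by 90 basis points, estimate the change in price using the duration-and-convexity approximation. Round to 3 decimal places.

+C$7.583

Duration effect: -D_mod·Δy = -9.835 × (-0.009) = +0.088515
Convexity effect: ½·C·(Δy)² = 0.5 × 93.1 × (-0.009)² = +0.00377055
ΔP/P ≈ +0.088515 + 0.00377055 = +0.09228555
ΔP ≈ 82.17 × (+0.09228555) = +7.5831036435.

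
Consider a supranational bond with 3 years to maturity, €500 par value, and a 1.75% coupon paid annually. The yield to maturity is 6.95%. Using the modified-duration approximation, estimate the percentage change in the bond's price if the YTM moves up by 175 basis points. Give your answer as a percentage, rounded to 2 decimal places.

Periodic yield y = 0.0695. Modified duration first:
  t   CF        PV=CF/(1+0.0695)^t    t·PV
  1         8.75         8.1814         8.1814
  2         8.75         7.6497        15.2995
  3       508.75       415.8743     1,247.6228
  Σ                    431.7054     1,271.1037
P = 431.7054; D_Mac = 2.94438 yrs; D_mod = 2.94438/(1+0.0695) = 2.75304 yrs.
ΔP/P ≈ -D_mod · Δy = -2.75304 × (+0.0175) = -0.048178 = -4.8178%.

-4.82%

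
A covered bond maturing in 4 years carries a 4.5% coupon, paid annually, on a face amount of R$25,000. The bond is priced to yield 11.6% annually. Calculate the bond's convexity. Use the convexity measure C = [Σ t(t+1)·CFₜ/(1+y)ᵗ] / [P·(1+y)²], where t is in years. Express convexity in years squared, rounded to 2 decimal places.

14.53

With y = 0.116:
  t   CF        PV=CF/(1+0.116)^t    t·PV        t(t+1)·PV
  1     1,125.00     1,008.0645     1,008.0645       2,016.1290
  2     1,125.00       903.2836     1,806.5672       5,419.7017
  3     1,125.00       809.3939     2,428.1818       9,712.7271
  4    26,125.00    16,842.2272    67,368.9087     336,844.5433
  Σ                 19,562.9692    72,611.7222     353,993.1011
P = 19,562.9692.
Convexity = Σ t(t+1)·PV / [P·(1+y)²] = 353,993.1011 / (19,562.9692 × 1.245456) = 14.52886.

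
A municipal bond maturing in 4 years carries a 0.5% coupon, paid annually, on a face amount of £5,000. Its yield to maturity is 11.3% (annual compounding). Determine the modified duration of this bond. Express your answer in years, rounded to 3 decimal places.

3.560 years

Periodic yield y = 0.113. First find Macaulay duration:
  t   CF        PV=CF/(1+0.113)^t    t·PV
  1        25.00        22.4618        22.4618
  2        25.00        20.1813        40.3627
  3        25.00        18.1324        54.3971
  4     5,025.00     3,274.5785    13,098.3141
  Σ                  3,335.3540    13,215.5357
P = 3,335.3540; Macaulay duration = 13,215.5357 / 3,335.3540 = 3.96226 years.
Modified duration = D_Mac / (1 + y) = 3.96226 / 1.113 = 3.55998 years.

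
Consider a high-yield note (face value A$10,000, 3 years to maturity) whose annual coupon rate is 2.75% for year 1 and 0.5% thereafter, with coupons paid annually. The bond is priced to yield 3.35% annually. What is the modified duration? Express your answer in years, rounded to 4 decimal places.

Periodic yield y = 0.0335. First find Macaulay duration:
  t   CF        PV=CF/(1+0.0335)^t    t·PV
  1       275.00       266.0861       266.0861
  2        50.00        46.8111        93.6222
  3    10,050.00     9,104.0497    27,312.1490
  Σ                  9,416.9469    27,671.8574
P = 9,416.9469; Macaulay duration = 27,671.8574 / 9,416.9469 = 2.93852 years.
Modified duration = D_Mac / (1 + y) = 2.93852 / 1.0335 = 2.84327 years.

2.8433 years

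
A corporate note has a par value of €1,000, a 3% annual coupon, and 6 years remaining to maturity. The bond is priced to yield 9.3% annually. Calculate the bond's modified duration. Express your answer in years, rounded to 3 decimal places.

Periodic yield y = 0.093. First find Macaulay duration:
  t   CF        PV=CF/(1+0.093)^t    t·PV
  1        30.00        27.4474        27.4474
  2        30.00        25.1120        50.2240
  3        30.00        22.9753        68.9258
  4        30.00        21.0204        84.0815
  5        30.00        19.2318        96.1591
  6     1,030.00       604.1103     3,624.6619
  Σ                    719.8972     3,951.4997
P = 719.8972; Macaulay duration = 3,951.4997 / 719.8972 = 5.48898 years.
Modified duration = D_Mac / (1 + y) = 5.48898 / 1.093 = 5.02194 years.

5.022 years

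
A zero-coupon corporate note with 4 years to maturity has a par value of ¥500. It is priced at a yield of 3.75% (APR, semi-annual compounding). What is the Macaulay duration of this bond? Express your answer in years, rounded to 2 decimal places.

A zero-coupon bond has a single cash flow at maturity, so its Macaulay duration equals its maturity: 4 years.
(Equivalently: 8 semi-annual periods ÷ 2 = 4 years.)

4.00 years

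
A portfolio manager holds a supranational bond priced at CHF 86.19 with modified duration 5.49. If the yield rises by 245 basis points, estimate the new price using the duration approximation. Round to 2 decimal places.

CHF 74.60

Duration approximation: ΔP/P ≈ -D_mod · Δy = -5.49 × (+0.0245) = -0.134505.
New price ≈ 86.19 × (1 - 0.134505) = 74.59701405.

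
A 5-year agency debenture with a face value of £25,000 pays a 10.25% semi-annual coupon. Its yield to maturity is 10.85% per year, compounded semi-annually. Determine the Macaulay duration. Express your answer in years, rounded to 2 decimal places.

4.02 years

Periodic yield y = 0.05425. Discount each cash flow and weight by its period:
  t   CF        PV=CF/(1+0.05425)^t    t·PV
  1     1,281.25     1,215.3189     1,215.3189
  2     1,281.25     1,152.7806     2,305.5612
  3     1,281.25     1,093.4604     3,280.3811
  4     1,281.25     1,037.1927     4,148.7707
  5     1,281.25       983.8204     4,919.1021
  6     1,281.25       933.1946     5,599.1676
  7     1,281.25       885.1739     6,196.2175
  8     1,281.25       839.6243     6,716.9944
  9     1,281.25       796.4186     7,167.7674
  10   26,281.25    15,495.6544   154,956.5436
  Σ                 24,432.6388   196,505.8245
Price P = Σ PV = 24,432.6388.
Macaulay duration = Σ(t·PV) / P = 196,505.8245 / 24,432.6388 = 8.04276 half-year periods.
In years: 8.04276 / 2 = 4.02138 years.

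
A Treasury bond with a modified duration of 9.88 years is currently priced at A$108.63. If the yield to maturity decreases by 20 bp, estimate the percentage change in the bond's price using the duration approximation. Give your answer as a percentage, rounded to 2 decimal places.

Duration approximation: ΔP/P ≈ -D_mod · Δy = -9.88 × (-0.002) = +0.019760.
As a percentage: +1.9760%.

+1.98%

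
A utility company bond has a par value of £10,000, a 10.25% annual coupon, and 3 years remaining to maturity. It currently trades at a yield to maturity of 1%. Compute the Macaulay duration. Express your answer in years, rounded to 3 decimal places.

Periodic yield y = 0.01. Discount each cash flow and weight by its year:
  t   CF        PV=CF/(1+0.01)^t    t·PV
  1     1,025.00     1,014.8515     1,014.8515
  2     1,025.00     1,004.8035     2,009.6069
  3    11,025.00    10,700.7564    32,102.2691
  Σ                 12,720.4113    35,126.7275
Price P = Σ PV = 12,720.4113.
Macaulay duration = Σ(t·PV) / P = 35,126.7275 / 12,720.4113 = 2.76145 years.

2.761 years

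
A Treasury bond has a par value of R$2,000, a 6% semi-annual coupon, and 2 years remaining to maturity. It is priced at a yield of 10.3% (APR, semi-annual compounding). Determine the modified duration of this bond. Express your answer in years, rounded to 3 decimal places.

Periodic yield y = 0.0515. First find Macaulay duration:
  t   CF        PV=CF/(1+0.0515)^t    t·PV
  1        60.00        57.0613        57.0613
  2        60.00        54.2666       108.5332
  3        60.00        51.6088       154.8263
  4     2,060.00     1,685.1172     6,740.4688
  Σ                  1,848.0539     7,060.8897
P = 1,848.0539; Macaulay duration = 7,060.8897 / 1,848.0539 = 3.82072 half-year periods = 1.91036 years.
Modified duration = D_Mac / (1 + y) = 1.91036 / 1.0515 = 1.81679 years.

1.817 years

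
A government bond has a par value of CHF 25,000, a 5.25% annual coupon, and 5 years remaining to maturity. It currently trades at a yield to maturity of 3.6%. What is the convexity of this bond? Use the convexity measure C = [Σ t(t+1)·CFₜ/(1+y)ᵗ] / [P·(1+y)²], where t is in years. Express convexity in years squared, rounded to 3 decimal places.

With y = 0.036:
  t   CF        PV=CF/(1+0.036)^t    t·PV        t(t+1)·PV
  1     1,312.50     1,266.8919     1,266.8919       2,533.7838
  2     1,312.50     1,222.8686     2,445.7372       7,337.2117
  3     1,312.50     1,180.3751     3,541.1254      14,164.5014
  4     1,312.50     1,139.3582     4,557.4329      22,787.1644
  5    26,312.50    22,047.7023   110,238.5115     661,431.0689
  Σ                 26,857.1961   122,049.6989     708,253.7303
P = 26,857.1961.
Convexity = Σ t(t+1)·PV / [P·(1+y)²] = 708,253.7303 / (26,857.1961 × 1.073296) = 24.57020.

24.570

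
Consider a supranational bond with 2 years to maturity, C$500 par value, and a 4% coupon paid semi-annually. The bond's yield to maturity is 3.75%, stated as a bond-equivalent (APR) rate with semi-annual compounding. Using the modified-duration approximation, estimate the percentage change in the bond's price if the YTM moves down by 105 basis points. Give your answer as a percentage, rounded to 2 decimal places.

+2.00%

Periodic yield y = 0.01875. Modified duration first:
  t   CF        PV=CF/(1+0.01875)^t    t·PV
  1        10.00         9.8160         9.8160
  2        10.00         9.6353        19.2706
  3        10.00         9.4580        28.3739
  4       510.00       473.4779     1,893.9115
  Σ                    502.3871     1,951.3719
P = 502.3871; D_Mac = 3.88420 half-year periods = 1.94210 yrs; D_mod = 1.94210/(1+0.01875) = 1.90636 yrs.
ΔP/P ≈ -D_mod · Δy = -1.90636 × (-0.0105) = +0.020017 = +2.0017%.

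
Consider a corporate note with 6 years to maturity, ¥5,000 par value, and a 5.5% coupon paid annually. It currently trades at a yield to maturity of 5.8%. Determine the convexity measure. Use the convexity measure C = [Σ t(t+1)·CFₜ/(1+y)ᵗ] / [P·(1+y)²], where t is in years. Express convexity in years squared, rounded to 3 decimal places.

31.441

With y = 0.058:
  t   CF        PV=CF/(1+0.058)^t    t·PV        t(t+1)·PV
  1       275.00       259.9244       259.9244         519.8488
  2       275.00       245.6752       491.3504       1,474.0513
  3       275.00       232.2072       696.6216       2,786.4865
  4       275.00       219.4775       877.9100       4,389.5502
  5       275.00       207.4457     1,037.2283       6,223.3698
  6     5,275.00     3,761.0444    22,566.2663     157,963.8638
  Σ                  4,925.7744    25,929.3011     173,357.1704
P = 4,925.7744.
Convexity = Σ t(t+1)·PV / [P·(1+y)²] = 173,357.1704 / (4,925.7744 × 1.119364) = 31.44097.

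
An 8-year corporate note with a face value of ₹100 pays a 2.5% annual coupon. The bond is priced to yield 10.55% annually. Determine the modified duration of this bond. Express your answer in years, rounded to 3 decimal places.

Periodic yield y = 0.1055. First find Macaulay duration:
  t   CF        PV=CF/(1+0.1055)^t    t·PV
  1         2.50         2.2614         2.2614
  2         2.50         2.0456         4.0912
  3         2.50         1.8504         5.5512
  4         2.50         1.6738         6.6952
  5         2.50         1.5141         7.5704
  6         2.50         1.3696         8.2175
  7         2.50         1.2389         8.6722
  8       102.50        45.9467       367.5732
  Σ                     57.9004       410.6323
P = 57.9004; Macaulay duration = 410.6323 / 57.9004 = 7.09204 years.
Modified duration = D_Mac / (1 + y) = 7.09204 / 1.1055 = 6.41524 years.

6.415 years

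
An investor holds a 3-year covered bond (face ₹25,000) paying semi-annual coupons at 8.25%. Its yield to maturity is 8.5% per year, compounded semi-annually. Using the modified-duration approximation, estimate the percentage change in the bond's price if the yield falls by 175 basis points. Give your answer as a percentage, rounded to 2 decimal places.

+4.56%

Periodic yield y = 0.0425. Modified duration first:
  t   CF        PV=CF/(1+0.0425)^t    t·PV
  1     1,031.25       989.2086       989.2086
  2     1,031.25       948.8812     1,897.7624
  3     1,031.25       910.1978     2,730.5933
  4     1,031.25       873.0914     3,492.3656
  5     1,031.25       837.4977     4,187.4887
  6    26,031.25    20,278.6314   121,671.7884
  Σ                 24,837.5081   134,969.2070
P = 24,837.5081; D_Mac = 5.43409 half-year periods = 2.71704 yrs; D_mod = 2.71704/(1+0.0425) = 2.60628 yrs.
ΔP/P ≈ -D_mod · Δy = -2.60628 × (-0.0175) = +0.045610 = +4.5610%.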